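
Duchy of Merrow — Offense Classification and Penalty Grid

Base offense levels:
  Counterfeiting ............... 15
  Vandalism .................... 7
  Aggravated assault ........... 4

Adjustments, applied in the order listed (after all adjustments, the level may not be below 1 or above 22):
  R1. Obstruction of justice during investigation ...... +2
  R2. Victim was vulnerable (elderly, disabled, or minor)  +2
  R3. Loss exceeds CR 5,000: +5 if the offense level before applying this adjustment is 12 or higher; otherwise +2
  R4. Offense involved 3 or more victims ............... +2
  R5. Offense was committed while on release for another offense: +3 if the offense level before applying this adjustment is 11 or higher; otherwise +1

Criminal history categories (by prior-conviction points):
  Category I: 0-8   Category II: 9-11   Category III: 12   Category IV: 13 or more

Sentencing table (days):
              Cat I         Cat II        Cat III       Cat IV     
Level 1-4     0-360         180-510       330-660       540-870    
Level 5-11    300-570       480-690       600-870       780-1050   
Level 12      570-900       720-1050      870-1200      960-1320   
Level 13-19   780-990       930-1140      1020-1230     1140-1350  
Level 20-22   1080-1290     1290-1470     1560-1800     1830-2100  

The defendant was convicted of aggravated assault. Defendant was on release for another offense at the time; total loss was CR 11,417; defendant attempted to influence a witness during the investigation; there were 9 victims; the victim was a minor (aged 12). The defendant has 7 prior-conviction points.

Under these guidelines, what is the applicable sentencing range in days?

Base offense level for aggravated assault: 4.
R1 applies: 4 + 2 = 6.
R2 applies: 6 + 2 = 8.
R3 applies (level before this adjustment is 8 < 12, so +2): 8 + 2 = 10.
R4 applies: 10 + 2 = 12.
R5 applies (level before this adjustment is 12 ≥ 11, so +3): 12 + 3 = 15.
Final offense level: 15.
Criminal history: 7 prior points → Category I (0-8).
Level 15 falls in the 13-19 band.
Grid: Level 13-19 × Category I = 780-990 days.

780-990 days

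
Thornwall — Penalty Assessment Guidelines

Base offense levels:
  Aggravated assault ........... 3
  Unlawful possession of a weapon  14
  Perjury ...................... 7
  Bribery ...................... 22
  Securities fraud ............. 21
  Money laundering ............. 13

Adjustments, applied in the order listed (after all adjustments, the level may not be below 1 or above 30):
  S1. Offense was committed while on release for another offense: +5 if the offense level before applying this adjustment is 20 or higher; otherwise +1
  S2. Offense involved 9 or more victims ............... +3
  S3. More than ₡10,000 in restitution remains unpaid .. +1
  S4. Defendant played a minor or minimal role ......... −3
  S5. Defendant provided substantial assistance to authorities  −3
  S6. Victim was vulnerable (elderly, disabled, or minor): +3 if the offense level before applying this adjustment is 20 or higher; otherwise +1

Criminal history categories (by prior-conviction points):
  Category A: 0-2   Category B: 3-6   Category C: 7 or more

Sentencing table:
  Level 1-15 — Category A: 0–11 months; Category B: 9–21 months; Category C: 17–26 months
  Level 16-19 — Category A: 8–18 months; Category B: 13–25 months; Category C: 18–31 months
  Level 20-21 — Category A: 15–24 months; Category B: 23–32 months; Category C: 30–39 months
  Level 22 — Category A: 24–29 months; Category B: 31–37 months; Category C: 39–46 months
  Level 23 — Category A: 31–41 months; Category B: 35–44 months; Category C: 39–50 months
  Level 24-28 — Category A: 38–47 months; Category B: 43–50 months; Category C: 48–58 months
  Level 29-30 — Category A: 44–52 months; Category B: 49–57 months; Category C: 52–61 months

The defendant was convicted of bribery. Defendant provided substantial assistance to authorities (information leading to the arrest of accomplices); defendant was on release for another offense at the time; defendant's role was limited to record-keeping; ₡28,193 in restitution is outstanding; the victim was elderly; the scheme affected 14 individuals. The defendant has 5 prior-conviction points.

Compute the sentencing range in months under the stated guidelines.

43-50 months

Base offense level for bribery: 22.
S1 applies (level before this adjustment is 22 ≥ 20, so +5): 22 + 5 = 27.
S2 applies: 27 + 3 = 30.
S3 applies: 30 + 1 = 31.
S4 applies: 31 − 3 = 28.
S5 applies: 28 − 3 = 25.
S6 applies (level before this adjustment is 25 ≥ 20, so +3): 25 + 3 = 28.
Final offense level: 28.
Criminal history: 5 prior points → Category B (3-6).
Level 28 falls in the 24-28 band.
Grid: Level 24-28 × Category B = 43-50 months.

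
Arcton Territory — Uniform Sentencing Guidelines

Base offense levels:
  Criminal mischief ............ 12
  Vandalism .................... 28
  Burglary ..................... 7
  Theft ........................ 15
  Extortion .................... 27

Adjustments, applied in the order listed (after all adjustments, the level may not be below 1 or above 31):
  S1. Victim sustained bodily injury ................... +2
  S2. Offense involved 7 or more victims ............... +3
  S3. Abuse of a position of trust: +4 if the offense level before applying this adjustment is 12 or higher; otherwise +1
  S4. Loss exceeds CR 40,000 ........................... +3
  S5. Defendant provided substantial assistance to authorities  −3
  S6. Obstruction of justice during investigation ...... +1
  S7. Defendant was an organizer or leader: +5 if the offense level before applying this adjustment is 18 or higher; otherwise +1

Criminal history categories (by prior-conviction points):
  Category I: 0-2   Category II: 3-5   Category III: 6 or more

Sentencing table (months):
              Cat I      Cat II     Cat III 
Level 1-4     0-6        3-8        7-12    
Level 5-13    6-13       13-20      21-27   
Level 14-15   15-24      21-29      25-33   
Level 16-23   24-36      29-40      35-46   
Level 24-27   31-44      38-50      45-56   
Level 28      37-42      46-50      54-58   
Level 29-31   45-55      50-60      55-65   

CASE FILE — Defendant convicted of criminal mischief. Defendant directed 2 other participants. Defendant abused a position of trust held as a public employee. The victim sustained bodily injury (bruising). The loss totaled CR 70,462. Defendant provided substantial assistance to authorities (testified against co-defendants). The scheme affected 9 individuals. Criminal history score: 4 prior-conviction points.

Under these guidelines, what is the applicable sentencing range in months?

Base offense level for criminal mischief: 12.
S1 applies: 12 + 2 = 14.
S2 applies: 14 + 3 = 17.
S3 applies (level before this adjustment is 17 ≥ 12, so +4): 17 + 4 = 21.
S4 applies: 21 + 3 = 24.
S5 applies: 24 − 3 = 21.
S6 does not apply.
S7 applies (level before this adjustment is 21 ≥ 18, so +5): 21 + 5 = 26.
Final offense level: 26.
Criminal history: 4 prior points → Category II (3-5).
Level 26 falls in the 24-27 band.
Grid: Level 24-27 × Category II = 38-50 months.

38-50 months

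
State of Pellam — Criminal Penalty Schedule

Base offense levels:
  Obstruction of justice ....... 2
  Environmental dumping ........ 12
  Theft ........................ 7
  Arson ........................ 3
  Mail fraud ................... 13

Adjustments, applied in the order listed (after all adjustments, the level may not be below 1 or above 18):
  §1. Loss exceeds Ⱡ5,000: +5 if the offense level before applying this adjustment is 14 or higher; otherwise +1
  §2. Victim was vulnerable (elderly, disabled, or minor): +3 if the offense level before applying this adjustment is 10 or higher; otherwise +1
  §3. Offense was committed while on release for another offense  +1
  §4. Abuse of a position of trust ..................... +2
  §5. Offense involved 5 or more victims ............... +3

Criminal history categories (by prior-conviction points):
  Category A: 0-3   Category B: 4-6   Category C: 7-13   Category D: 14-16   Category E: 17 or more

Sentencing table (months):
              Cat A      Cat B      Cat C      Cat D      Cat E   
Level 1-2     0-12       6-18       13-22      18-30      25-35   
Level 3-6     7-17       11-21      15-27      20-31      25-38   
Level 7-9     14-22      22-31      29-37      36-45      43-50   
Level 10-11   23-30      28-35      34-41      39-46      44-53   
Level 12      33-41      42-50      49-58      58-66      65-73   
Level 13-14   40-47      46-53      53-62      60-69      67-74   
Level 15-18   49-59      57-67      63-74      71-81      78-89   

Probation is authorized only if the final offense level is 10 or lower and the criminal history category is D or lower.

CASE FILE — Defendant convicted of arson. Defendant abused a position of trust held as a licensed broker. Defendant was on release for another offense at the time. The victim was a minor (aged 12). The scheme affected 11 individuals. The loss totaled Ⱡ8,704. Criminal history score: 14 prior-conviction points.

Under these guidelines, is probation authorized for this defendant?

No

Base offense level for arson: 3.
§1 applies (level before this adjustment is 3 < 14, so +1): 3 + 1 = 4.
§2 applies (level before this adjustment is 4 < 10, so +1): 4 + 1 = 5.
§3 applies: 5 + 1 = 6.
§4 applies: 6 + 2 = 8.
§5 applies: 8 + 3 = 11.
Final offense level: 11.
Criminal history: 14 prior points → Category D (14-16).
Level 11 falls in the 10-11 band.
Grid: Level 10-11 × Category D = 39-46 months.
Probation check: level 11 > 10 and category D ≤ D → not eligible.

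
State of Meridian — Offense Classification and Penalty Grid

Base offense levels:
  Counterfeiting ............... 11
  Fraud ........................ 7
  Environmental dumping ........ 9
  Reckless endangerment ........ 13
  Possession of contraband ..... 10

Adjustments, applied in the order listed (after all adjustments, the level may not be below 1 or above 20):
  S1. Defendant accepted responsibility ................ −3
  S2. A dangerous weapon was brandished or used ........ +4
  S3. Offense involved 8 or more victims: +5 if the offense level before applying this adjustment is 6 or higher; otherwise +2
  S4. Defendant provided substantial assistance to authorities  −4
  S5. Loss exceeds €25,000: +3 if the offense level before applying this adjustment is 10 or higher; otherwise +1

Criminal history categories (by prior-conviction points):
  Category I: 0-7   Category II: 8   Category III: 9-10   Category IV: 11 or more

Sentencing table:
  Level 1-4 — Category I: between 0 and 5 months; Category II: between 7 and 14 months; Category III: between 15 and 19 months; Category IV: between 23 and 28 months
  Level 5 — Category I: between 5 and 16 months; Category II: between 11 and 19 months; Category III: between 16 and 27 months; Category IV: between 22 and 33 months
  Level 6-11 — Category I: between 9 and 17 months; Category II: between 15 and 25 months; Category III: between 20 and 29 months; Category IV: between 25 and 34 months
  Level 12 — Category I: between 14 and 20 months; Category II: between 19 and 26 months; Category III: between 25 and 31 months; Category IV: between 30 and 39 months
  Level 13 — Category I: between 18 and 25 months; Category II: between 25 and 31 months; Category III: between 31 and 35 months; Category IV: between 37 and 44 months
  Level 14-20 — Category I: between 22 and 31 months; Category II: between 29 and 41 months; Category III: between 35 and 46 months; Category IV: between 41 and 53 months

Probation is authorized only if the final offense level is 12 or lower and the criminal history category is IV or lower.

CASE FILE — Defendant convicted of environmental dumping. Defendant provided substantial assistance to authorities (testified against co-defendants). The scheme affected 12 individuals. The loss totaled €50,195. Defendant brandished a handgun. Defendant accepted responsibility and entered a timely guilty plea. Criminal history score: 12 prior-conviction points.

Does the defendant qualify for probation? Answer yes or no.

Base offense level for environmental dumping: 9.
S1 applies: 9 − 3 = 6.
S2 applies: 6 + 4 = 10.
S3 applies (level before this adjustment is 10 ≥ 6, so +5): 10 + 5 = 15.
S4 applies: 15 − 4 = 11.
S5 applies (level before this adjustment is 11 ≥ 10, so +3): 11 + 3 = 14.
Final offense level: 14.
Criminal history: 12 prior points → Category IV (11+).
Level 14 falls in the 14-20 band.
Grid: Level 14-20 × Category IV = 41-53 months.
Probation check: level 14 > 12 and category IV ≤ IV → not eligible.

No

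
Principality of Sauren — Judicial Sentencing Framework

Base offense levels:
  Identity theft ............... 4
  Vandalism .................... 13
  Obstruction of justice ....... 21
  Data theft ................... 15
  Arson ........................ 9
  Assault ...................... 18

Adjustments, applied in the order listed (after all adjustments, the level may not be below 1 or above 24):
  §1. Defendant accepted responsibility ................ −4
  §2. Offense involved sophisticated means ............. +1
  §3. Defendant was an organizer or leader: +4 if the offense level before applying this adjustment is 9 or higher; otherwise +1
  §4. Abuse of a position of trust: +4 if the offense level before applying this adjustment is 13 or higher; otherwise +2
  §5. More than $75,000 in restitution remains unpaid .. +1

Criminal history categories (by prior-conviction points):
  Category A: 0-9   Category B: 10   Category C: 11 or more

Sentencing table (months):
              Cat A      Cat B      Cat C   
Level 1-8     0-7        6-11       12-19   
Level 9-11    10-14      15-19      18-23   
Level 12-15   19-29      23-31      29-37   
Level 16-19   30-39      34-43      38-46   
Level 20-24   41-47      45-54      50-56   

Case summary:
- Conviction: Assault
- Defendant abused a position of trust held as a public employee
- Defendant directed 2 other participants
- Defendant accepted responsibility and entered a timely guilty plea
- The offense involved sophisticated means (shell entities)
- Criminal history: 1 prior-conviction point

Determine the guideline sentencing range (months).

Base offense level for assault: 18.
§1 applies: 18 − 4 = 14.
§2 applies: 14 + 1 = 15.
§3 applies (level before this adjustment is 15 ≥ 9, so +4): 15 + 4 = 19.
§4 applies (level before this adjustment is 19 ≥ 13, so +4): 19 + 4 = 23.
Final offense level: 23.
Criminal history: 1 prior point → Category A (0-9).
Level 23 falls in the 20-24 band.
Grid: Level 20-24 × Category A = 41-47 months.

41-47 months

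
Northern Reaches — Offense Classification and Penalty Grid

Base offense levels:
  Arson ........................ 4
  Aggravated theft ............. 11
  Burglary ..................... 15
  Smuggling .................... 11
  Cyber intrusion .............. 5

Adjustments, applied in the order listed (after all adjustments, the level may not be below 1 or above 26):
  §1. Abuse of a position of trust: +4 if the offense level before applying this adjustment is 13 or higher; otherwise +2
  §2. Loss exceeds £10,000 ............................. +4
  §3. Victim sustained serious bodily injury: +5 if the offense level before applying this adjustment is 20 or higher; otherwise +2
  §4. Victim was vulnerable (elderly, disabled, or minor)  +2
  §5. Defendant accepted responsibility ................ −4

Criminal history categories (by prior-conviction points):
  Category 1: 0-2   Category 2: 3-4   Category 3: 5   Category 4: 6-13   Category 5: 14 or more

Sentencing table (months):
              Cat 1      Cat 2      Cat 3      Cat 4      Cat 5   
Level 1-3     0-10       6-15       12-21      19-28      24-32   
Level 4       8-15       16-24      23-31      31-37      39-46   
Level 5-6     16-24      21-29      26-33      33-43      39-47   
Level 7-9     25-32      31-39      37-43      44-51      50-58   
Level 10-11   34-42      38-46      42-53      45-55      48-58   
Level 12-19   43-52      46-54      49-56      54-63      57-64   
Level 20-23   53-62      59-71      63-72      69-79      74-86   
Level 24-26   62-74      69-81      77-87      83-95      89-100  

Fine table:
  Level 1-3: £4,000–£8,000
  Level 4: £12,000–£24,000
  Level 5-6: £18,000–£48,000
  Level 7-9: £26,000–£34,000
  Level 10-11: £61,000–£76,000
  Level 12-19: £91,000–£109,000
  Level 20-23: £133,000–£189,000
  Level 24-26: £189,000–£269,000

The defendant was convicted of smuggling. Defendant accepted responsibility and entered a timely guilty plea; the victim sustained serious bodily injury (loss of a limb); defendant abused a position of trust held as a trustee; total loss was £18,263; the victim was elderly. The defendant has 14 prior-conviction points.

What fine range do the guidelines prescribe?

£91,000–£109,000

Base offense level for smuggling: 11.
§1 applies (level before this adjustment is 11 < 13, so +2): 11 + 2 = 13.
§2 applies: 13 + 4 = 17.
§3 applies (level before this adjustment is 17 < 20, so +2): 17 + 2 = 19.
§4 applies: 19 + 2 = 21.
§5 applies: 21 − 4 = 17.
Final offense level: 17.
Level 17 falls in the 12-19 band.
Fine table: Level 12-19 → £91,000–£109,000.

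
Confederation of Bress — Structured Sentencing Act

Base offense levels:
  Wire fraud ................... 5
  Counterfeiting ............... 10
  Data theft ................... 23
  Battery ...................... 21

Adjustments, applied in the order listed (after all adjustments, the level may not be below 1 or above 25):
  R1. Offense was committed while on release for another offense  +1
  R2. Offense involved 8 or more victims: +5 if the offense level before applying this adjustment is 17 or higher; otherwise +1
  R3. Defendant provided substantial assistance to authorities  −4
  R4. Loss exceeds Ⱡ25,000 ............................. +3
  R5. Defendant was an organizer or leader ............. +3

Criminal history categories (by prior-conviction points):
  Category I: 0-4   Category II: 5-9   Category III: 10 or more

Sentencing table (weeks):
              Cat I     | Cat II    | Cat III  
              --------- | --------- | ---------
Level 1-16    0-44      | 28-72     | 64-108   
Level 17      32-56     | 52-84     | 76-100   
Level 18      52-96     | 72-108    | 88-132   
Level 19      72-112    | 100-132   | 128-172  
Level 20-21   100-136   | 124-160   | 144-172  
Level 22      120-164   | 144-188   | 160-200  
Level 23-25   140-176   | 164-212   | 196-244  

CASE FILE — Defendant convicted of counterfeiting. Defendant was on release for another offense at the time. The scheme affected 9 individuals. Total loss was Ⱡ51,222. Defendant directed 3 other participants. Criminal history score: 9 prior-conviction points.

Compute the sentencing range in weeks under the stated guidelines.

Base offense level for counterfeiting: 10.
R1 applies: 10 + 1 = 11.
R2 applies (level before this adjustment is 11 < 17, so +1): 11 + 1 = 12.
R3 does not apply.
R4 applies: 12 + 3 = 15.
R5 applies: 15 + 3 = 18.
Final offense level: 18.
Criminal history: 9 prior points → Category II (5-9).
Level 18 falls in the 18 band.
Grid: Level 18 × Category II = 72-108 weeks.

72-108 weeks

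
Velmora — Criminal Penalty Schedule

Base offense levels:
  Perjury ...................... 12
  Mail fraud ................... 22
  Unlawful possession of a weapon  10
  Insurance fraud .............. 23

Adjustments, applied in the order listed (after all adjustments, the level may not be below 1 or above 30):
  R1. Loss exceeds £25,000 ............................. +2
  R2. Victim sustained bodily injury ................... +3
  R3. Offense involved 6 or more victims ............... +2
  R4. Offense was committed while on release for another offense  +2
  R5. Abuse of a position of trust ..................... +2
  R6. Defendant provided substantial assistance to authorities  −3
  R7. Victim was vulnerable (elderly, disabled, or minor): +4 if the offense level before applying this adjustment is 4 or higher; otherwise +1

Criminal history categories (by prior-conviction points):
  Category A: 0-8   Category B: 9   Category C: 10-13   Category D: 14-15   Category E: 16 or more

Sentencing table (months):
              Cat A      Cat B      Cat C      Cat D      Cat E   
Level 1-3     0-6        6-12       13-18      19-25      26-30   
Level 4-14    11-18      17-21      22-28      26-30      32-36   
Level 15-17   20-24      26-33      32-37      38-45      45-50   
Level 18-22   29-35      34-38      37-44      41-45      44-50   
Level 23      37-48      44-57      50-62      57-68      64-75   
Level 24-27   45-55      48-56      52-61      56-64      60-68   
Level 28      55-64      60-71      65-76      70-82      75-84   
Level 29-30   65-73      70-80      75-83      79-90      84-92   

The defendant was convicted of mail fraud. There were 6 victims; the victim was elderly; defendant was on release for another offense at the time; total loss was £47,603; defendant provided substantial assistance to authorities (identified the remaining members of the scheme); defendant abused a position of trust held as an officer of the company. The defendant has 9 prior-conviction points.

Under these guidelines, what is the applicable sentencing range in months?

Base offense level for mail fraud: 22.
R1 applies: 22 + 2 = 24.
R2 does not apply.
R3 applies: 24 + 2 = 26.
R4 applies: 26 + 2 = 28.
R5 applies: 28 + 2 = 30.
R6 applies: 30 − 3 = 27.
R7 applies (level before this adjustment is 27 ≥ 4, so +4): 27 + 4 = 31.
Level 31 exceeds the maximum of 30; capped at 30.
Final offense level: 30.
Criminal history: 9 prior points → Category B (9).
Level 30 falls in the 29-30 band.
Grid: Level 29-30 × Category B = 70-80 months.

70-80 months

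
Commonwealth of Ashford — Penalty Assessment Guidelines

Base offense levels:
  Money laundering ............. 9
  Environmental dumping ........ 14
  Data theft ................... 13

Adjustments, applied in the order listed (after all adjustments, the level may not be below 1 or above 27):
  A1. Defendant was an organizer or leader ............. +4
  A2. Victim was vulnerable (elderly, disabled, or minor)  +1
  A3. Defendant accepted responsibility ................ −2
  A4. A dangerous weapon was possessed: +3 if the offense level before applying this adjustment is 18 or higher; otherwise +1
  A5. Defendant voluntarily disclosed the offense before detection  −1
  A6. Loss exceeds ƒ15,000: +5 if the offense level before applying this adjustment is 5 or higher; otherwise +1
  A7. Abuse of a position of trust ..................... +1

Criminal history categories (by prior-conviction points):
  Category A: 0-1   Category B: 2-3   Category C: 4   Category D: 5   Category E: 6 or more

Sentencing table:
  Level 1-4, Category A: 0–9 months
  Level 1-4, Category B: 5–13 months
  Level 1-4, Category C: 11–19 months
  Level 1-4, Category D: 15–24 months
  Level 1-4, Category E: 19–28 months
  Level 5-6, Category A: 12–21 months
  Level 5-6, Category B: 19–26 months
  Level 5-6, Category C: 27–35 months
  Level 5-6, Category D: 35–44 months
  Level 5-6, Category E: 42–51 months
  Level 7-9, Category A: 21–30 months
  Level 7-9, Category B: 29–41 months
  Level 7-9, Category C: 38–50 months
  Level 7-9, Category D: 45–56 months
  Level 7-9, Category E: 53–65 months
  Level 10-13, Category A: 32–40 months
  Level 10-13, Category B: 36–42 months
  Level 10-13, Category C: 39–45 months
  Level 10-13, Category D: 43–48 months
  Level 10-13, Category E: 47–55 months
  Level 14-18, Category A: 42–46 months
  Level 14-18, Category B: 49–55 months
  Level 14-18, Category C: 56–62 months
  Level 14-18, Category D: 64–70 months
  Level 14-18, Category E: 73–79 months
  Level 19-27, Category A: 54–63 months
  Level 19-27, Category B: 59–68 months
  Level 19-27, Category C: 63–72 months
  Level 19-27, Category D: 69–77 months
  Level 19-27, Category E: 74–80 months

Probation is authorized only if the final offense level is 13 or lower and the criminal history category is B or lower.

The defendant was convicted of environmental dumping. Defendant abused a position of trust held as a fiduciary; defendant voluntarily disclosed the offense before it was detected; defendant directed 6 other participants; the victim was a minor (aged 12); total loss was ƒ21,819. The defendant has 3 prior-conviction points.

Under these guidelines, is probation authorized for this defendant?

No

Base offense level for environmental dumping: 14.
A1 applies: 14 + 4 = 18.
A2 applies: 18 + 1 = 19.
A3 does not apply.
A5 applies: 19 − 1 = 18.
A6 applies (level before this adjustment is 18 ≥ 5, so +5): 18 + 5 = 23.
A7 applies: 23 + 1 = 24.
Final offense level: 24.
Criminal history: 3 prior points → Category B (2-3).
Level 24 falls in the 19-27 band.
Grid: Level 19-27 × Category B = 59-68 months.
Probation check: level 24 > 13 and category B ≤ B → not eligible.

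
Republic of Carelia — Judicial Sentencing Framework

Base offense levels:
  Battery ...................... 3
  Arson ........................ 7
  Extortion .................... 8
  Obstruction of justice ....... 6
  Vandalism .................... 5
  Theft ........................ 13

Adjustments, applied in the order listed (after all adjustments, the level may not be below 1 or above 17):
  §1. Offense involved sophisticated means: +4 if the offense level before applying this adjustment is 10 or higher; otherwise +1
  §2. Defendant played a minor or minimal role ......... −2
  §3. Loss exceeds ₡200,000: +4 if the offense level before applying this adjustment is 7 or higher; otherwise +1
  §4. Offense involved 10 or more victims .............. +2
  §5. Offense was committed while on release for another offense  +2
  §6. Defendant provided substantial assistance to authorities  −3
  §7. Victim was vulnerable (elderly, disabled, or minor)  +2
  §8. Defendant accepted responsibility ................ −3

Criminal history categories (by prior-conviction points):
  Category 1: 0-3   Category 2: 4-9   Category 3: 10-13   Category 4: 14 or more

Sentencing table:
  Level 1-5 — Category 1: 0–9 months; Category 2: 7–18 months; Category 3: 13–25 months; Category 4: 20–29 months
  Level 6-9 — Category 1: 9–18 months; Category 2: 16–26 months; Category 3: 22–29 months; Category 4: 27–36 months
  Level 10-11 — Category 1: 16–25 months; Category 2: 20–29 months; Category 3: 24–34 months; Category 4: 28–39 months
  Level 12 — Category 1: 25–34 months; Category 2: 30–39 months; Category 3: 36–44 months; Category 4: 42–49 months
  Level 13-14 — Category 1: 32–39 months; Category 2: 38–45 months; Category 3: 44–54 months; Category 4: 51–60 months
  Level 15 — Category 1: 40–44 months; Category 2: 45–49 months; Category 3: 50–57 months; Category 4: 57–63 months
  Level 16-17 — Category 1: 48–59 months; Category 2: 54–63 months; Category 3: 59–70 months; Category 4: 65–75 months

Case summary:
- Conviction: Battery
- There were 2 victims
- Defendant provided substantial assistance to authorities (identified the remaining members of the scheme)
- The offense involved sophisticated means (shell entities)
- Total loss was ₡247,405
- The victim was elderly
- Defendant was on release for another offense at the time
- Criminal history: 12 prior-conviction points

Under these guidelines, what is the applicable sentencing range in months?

22-29 months

Base offense level for battery: 3.
§1 applies (level before this adjustment is 3 < 10, so +1): 3 + 1 = 4.
§2 does not apply.
§3 applies (level before this adjustment is 4 < 7, so +1): 4 + 1 = 5.
§5 applies: 5 + 2 = 7.
§6 applies: 7 − 3 = 4.
§7 applies: 4 + 2 = 6.
Final offense level: 6.
Criminal history: 12 prior points → Category 3 (10-13).
Level 6 falls in the 6-9 band.
Grid: Level 6-9 × Category 3 = 22-29 months.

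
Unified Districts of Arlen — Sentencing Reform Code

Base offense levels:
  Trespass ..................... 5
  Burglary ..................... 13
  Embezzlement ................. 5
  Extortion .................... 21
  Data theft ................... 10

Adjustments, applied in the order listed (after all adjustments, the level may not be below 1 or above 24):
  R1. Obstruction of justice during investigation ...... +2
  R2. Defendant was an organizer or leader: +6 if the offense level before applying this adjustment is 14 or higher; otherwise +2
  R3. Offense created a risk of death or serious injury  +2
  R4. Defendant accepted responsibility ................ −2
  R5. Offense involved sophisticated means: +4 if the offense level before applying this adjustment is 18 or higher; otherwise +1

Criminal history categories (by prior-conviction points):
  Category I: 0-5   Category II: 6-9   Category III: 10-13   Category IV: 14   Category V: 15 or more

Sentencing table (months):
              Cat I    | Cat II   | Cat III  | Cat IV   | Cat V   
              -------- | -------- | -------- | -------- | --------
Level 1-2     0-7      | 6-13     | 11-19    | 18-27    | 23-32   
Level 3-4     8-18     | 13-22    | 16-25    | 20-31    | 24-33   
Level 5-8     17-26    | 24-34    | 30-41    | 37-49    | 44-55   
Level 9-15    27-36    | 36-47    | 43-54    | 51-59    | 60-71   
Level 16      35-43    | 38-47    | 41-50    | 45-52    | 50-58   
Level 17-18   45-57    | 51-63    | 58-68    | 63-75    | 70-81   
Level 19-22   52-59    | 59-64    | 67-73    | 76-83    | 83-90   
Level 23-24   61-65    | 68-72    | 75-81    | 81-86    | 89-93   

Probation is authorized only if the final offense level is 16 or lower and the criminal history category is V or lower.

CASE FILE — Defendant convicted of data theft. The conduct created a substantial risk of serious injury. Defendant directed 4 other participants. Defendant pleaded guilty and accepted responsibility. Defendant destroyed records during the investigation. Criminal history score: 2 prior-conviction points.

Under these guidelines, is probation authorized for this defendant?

Base offense level for data theft: 10.
R1 applies: 10 + 2 = 12.
R2 applies (level before this adjustment is 12 < 14, so +2): 12 + 2 = 14.
R3 applies: 14 + 2 = 16.
R4 applies: 16 − 2 = 14.
R5 does not apply.
Final offense level: 14.
Criminal history: 2 prior points → Category I (0-5).
Level 14 falls in the 9-15 band.
Grid: Level 9-15 × Category I = 27-36 months.
Probation check: level 14 ≤ 16 and category I ≤ V → eligible.

Yes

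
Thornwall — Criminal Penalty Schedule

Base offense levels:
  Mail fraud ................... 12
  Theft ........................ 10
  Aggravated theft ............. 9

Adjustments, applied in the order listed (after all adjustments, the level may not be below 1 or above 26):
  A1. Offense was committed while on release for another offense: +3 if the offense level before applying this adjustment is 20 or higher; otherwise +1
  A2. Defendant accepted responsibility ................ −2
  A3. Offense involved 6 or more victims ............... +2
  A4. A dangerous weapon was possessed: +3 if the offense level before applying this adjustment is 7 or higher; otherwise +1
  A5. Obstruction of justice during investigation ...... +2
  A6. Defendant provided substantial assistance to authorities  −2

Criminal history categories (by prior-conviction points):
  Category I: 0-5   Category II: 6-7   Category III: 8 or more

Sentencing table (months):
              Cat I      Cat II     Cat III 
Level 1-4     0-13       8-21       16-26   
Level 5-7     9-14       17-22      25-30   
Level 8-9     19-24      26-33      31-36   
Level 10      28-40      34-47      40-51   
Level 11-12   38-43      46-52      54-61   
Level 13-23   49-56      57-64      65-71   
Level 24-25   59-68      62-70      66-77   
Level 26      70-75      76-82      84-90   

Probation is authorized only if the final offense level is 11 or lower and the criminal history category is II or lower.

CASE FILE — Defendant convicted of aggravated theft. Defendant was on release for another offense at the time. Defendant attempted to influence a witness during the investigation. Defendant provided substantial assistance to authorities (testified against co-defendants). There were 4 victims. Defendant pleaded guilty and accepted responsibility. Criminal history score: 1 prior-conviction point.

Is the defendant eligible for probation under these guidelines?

Base offense level for aggravated theft: 9.
A1 applies (level before this adjustment is 9 < 20, so +1): 9 + 1 = 10.
A2 applies: 10 − 2 = 8.
A4 does not apply.
A5 applies: 8 + 2 = 10.
A6 applies: 10 − 2 = 8.
Final offense level: 8.
Criminal history: 1 prior point → Category I (0-5).
Level 8 falls in the 8-9 band.
Grid: Level 8-9 × Category I = 19-24 months.
Probation check: level 8 ≤ 11 and category I ≤ II → eligible.

Yes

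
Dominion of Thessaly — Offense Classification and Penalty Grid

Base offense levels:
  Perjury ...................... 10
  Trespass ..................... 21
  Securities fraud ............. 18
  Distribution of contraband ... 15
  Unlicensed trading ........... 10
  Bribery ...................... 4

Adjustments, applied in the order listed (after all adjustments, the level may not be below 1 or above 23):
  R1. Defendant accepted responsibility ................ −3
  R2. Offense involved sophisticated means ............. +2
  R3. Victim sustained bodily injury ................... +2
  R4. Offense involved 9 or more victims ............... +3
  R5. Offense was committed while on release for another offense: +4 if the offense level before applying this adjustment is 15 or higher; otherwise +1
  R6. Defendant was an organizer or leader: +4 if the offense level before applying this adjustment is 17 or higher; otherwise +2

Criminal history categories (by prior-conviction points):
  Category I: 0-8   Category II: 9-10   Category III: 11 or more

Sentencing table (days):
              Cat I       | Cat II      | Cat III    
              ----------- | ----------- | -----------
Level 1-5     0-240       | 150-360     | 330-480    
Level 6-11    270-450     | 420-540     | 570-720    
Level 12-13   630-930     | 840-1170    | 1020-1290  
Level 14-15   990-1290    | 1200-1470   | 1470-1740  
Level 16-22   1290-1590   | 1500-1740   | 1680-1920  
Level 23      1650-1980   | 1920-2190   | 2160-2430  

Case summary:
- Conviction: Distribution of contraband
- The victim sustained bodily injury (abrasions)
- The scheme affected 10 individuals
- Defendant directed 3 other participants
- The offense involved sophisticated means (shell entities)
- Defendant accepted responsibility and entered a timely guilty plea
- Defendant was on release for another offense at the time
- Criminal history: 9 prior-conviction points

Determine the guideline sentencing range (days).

Base offense level for distribution of contraband: 15.
R1 applies: 15 − 3 = 12.
R2 applies: 12 + 2 = 14.
R3 applies: 14 + 2 = 16.
R4 applies: 16 + 3 = 19.
R5 applies (level before this adjustment is 19 ≥ 15, so +4): 19 + 4 = 23.
R6 applies (level before this adjustment is 23 ≥ 17, so +4): 23 + 4 = 27.
Level 27 exceeds the maximum of 23; capped at 23.
Final offense level: 23.
Criminal history: 9 prior points → Category II (9-10).
Level 23 falls in the 23 band.
Grid: Level 23 × Category II = 1920-2190 days.

1920-2190 days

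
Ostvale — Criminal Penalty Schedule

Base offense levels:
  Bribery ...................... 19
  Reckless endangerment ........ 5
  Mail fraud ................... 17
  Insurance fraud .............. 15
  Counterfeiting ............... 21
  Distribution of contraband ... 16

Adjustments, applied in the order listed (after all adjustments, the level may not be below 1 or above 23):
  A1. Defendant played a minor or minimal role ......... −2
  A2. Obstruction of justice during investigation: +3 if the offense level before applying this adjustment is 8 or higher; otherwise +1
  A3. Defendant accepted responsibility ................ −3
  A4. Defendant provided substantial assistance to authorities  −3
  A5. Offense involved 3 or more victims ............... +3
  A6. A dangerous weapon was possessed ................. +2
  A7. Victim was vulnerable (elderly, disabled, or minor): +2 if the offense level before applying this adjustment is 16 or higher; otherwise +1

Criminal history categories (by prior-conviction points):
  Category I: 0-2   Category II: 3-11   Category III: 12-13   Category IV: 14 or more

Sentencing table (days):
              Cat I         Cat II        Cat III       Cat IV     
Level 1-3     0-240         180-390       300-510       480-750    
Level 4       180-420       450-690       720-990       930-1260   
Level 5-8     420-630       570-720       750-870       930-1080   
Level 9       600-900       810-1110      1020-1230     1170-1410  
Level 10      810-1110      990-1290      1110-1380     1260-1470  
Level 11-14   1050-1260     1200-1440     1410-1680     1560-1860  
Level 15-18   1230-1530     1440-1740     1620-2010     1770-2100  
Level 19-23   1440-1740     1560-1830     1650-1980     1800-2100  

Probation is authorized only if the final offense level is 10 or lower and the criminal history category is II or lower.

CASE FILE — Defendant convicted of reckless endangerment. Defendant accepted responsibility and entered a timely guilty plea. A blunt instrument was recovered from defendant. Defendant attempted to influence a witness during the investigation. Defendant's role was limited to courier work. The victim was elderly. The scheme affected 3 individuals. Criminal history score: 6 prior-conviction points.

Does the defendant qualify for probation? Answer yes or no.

Base offense level for reckless endangerment: 5.
A1 applies: 5 − 2 = 3.
A2 applies (level before this adjustment is 3 < 8, so +1): 3 + 1 = 4.
A3 applies: 4 − 3 = 1.
A4 does not apply.
A5 applies: 1 + 3 = 4.
A6 applies: 4 + 2 = 6.
A7 applies (level before this adjustment is 6 < 16, so +1): 6 + 1 = 7.
Final offense level: 7.
Criminal history: 6 prior points → Category II (3-11).
Level 7 falls in the 5-8 band.
Grid: Level 5-8 × Category II = 570-720 days.
Probation check: level 7 ≤ 10 and category II ≤ II → eligible.

Yes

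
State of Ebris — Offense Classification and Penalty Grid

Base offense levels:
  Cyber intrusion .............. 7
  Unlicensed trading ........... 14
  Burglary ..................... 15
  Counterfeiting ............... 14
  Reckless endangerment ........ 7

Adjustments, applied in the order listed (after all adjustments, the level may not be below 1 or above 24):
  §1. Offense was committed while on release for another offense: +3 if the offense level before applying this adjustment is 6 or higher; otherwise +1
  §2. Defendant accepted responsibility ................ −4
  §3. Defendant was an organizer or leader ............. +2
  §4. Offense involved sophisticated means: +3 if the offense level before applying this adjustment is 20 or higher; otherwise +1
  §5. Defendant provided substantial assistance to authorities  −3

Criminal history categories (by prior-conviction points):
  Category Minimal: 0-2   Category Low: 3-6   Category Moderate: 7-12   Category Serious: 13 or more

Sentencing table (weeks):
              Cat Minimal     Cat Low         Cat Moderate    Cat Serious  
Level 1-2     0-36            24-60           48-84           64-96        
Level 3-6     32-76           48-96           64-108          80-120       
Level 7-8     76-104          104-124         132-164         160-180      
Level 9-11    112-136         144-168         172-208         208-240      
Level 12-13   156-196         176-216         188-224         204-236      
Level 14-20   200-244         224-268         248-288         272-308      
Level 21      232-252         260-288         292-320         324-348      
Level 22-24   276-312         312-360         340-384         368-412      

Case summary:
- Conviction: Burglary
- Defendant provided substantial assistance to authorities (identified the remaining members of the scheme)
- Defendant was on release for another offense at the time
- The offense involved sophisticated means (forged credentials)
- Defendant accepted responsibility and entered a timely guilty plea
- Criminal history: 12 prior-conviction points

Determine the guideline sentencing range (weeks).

188-224 weeks

Base offense level for burglary: 15.
§1 applies (level before this adjustment is 15 ≥ 6, so +3): 15 + 3 = 18.
§2 applies: 18 − 4 = 14.
§3 does not apply.
§4 applies (level before this adjustment is 14 < 20, so +1): 14 + 1 = 15.
§5 applies: 15 − 3 = 12.
Final offense level: 12.
Criminal history: 12 prior points → Category Moderate (7-12).
Level 12 falls in the 12-13 band.
Grid: Level 12-13 × Category Moderate = 188-224 weeks.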